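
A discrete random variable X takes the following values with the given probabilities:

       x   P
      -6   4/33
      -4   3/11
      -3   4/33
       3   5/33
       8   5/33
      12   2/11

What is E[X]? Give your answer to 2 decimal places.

E[X] = (4/33)·(-6) + (3/11)·(-4) + (4/33)·(-3) + (5/33)·3 + (5/33)·8 + (2/11)·12
     = 5/3 ≈ 1.67

1.67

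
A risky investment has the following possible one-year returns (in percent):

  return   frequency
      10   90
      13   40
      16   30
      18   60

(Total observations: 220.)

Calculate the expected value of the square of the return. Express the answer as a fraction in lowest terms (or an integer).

2144/11

Total = 220, so P(return=10) = 90/220, etc.
E[X²] = (9/22)·100 + (2/11)·169 + (3/22)·256 + (3/11)·324
     = 2144/11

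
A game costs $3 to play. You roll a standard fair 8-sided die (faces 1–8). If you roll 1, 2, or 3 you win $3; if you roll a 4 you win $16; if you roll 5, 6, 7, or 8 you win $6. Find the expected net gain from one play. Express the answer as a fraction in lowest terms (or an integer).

E[payout] = (3/8)·3 + (1/2)·6 + (1/8)·16 = 49/8
Expected profit = 49/8 − 3 = 25/8

25/8 dollars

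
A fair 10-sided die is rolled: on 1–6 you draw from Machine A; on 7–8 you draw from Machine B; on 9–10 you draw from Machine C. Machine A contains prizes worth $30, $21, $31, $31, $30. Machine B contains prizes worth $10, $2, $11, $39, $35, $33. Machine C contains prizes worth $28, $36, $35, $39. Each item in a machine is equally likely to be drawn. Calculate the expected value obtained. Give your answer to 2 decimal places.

E[X | Machine A] = (30 + 21 + 31 + 31 + 30)/5 = 143/5
E[X | Machine B] = (10 + 2 + 11 + 39 + 35 + 33)/6 = 65/3
E[X | Machine C] = (28 + 36 + 35 + 39)/4 = 69/2
E[X] = (3/5)·143/5 + (1/5)·65/3 + (1/5)·69/2 = 4259/150 ≈ 28.39

$28.39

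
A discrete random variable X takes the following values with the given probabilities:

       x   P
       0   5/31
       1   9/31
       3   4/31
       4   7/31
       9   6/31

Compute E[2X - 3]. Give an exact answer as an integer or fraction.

113/31

E[2x-3] = (5/31)·(-3) + (9/31)·(-1) + (4/31)·3 + (7/31)·5 + (6/31)·15
     = 113/31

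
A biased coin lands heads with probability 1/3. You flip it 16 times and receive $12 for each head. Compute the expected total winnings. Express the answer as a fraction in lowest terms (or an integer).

E[#heads] = 16·1/3 = 16/3 (linearity over flips).
E[winnings] = 12·16/3 = 64.

$64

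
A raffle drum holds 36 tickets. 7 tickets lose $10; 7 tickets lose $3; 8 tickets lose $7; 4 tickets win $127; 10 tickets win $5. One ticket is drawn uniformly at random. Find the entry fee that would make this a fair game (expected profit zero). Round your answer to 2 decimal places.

E[payout] = (7/36)·(-10) + (7/36)·(-3) + (8/36)·(-7) + (4/36)·127 + (10/36)·5 = 137/12
Fair fee = E[payout] = 137/12 ≈ $11.42

$11.42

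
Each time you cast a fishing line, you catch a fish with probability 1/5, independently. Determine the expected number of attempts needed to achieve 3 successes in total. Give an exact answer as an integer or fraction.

By linearity (sum of 3 independent geometric waits), E[trials] = 3/p = 3/(1/5) = 15.

15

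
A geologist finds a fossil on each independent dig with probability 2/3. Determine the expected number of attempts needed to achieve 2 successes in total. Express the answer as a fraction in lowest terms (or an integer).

3

By linearity (sum of 2 independent geometric waits), E[trials] = 2/p = 2/(2/3) = 3.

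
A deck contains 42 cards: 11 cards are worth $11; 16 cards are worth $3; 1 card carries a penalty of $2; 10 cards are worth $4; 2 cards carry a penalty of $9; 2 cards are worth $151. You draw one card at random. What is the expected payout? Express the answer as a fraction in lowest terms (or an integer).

E[payout] = (11/42)·11 + (16/42)·3 + (1/42)·(-2) + (10/42)·4 + (2/42)·(-9) + (2/42)·151 = 491/42

491/42 dollars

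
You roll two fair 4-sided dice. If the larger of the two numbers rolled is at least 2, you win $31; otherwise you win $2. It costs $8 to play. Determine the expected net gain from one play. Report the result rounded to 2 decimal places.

E[payout] = (1/16)·2 + (15/16)·31 = 467/16
Expected profit = 467/16 − 8 = 339/16 ≈ $21.19

$21.19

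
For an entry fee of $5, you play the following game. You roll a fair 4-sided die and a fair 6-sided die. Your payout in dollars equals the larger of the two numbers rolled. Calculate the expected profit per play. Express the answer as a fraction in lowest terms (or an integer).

Distribution of the larger of the two numbers rolled: 1 w.p. 1/24, 2 w.p. 1/8, 3 w.p. 5/24, 4 w.p. 7/24, 5 w.p. 1/6, 6 w.p. 1/6
E[payout] = (1/24)·1 + (1/8)·2 + (5/24)·3 + (7/24)·4 + (1/6)·5 + (1/6)·6 = 47/12
Expected profit = 47/12 − 5 = -13/12

-13/12 dollars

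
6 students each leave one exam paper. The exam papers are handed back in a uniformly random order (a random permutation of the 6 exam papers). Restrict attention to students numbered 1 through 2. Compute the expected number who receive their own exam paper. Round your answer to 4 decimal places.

Let Xᵢ = 1 if person i gets their own exam paper. For each i, P(Xᵢ=1) = 1/6.
By linearity of expectation, E[X₁+…+X_2] = 2·(1/6) = 1/3.
≈ 0.3333

0.3333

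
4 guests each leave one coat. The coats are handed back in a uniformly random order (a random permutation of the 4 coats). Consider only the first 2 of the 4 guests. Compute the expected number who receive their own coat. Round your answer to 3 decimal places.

0.500

Let Xᵢ = 1 if person i gets their own coat. For each i, P(Xᵢ=1) = 1/4.
By linearity of expectation, E[X₁+…+X_2] = 2·(1/4) = 1/2.
≈ 0.500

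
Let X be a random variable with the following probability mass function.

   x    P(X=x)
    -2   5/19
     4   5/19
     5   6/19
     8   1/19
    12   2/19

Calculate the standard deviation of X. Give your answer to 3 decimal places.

4.162

E[X] = 72/19, E[X²] = 602/19
Var(X) = E[X²] − (E[X])² = 602/19 − 5184/361 = 6254/361
SD(X) = √(6254/361) ≈ 4.162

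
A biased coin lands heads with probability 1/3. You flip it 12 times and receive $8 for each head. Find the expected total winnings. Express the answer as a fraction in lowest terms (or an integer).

$32

E[#heads] = 12·1/3 = 4 (linearity over flips).
E[winnings] = 8·4 = 32.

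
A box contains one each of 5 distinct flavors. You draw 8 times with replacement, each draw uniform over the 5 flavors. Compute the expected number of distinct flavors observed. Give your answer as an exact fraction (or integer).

Let Xⱼ=1 if type j appears at least once. P(Xⱼ=1) = 1 − ((5−1)/5)^8 = 325089/390625.
E[#distinct] = 5·325089/390625 = 325089/78125.

325089/78125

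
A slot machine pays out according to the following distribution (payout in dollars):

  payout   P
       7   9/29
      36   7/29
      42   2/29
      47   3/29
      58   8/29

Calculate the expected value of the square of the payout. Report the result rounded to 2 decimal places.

E[X²] = (9/29)·49 + (7/29)·1296 + (2/29)·1764 + (3/29)·2209 + (8/29)·3364
     = 46580/29 ≈ 1606.21

1606.21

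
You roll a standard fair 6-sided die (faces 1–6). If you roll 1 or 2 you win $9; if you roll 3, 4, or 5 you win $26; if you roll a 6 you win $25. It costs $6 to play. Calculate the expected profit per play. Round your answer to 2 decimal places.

E[payout] = (1/3)·9 + (1/6)·25 + (1/2)·26 = 121/6
Expected profit = 121/6 − 6 = 85/6 ≈ $14.17

$14.17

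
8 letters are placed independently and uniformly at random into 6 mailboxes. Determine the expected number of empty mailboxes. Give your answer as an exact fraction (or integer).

390625/279936

Let Xⱼ=1 if mailbox j is empty. P(Xⱼ=1) = ((6-1)/6)^8 = 390625/1679616.
By linearity, E[#empty] = 6·390625/1679616 = 390625/279936.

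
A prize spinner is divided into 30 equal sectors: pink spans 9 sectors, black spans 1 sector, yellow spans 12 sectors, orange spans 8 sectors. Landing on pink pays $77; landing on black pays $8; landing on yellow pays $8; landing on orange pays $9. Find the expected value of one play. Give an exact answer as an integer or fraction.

869/30 dollars

E[payout] = (9/30)·77 + (1/30)·8 + (12/30)·8 + (8/30)·9 = 869/30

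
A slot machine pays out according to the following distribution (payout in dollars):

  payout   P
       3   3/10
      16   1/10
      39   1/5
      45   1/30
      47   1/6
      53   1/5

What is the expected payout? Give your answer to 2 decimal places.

E[X] = (3/10)·3 + (1/10)·16 + (1/5)·39 + (1/30)·45 + (1/6)·47 + (1/5)·53
     = 907/30 ≈ 30.23

$30.23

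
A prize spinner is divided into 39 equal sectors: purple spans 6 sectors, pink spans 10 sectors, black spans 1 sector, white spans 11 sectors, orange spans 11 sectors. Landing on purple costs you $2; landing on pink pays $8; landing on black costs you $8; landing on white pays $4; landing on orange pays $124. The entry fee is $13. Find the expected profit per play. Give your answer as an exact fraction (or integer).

961/39 dollars

E[payout] = (6/39)·(-2) + (10/39)·8 + (1/39)·(-8) + (11/39)·4 + (11/39)·124 = 1468/39
Expected profit = 1468/39 − 13 = 961/39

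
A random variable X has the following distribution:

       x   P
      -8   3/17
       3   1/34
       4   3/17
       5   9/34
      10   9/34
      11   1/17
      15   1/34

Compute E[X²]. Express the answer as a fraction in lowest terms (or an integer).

E[X²] = (3/17)·64 + (1/34)·9 + (3/17)·16 + (9/34)·25 + (9/34)·100 + (1/17)·121 + (1/34)·225
     = 2081/34

2081/34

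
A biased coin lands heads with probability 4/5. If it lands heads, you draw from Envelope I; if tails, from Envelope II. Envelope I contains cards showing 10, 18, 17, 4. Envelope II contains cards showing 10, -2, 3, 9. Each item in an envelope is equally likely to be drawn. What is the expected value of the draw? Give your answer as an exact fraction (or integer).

54/5

E[X | Envelope I] = (10 + 18 + 17 + 4)/4 = 49/4
E[X | Envelope II] = (10 − 2 + 3 + 9)/4 = 5
E[X] = (4/5)·49/4 + (1/5)·5 = 54/5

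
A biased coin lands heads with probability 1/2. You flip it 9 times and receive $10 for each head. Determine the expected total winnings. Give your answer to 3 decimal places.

$45.000

E[#heads] = 9·1/2 = 9/2 (linearity over flips).
E[winnings] = 10·9/2 = 45.
≈ 45.000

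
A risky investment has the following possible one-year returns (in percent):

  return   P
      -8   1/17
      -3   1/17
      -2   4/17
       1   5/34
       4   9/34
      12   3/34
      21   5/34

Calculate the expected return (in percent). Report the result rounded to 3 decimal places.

4.235

E[X] = (1/17)·(-8) + (1/17)·(-3) + (4/17)·(-2) + (5/34)·1 + (9/34)·4 + (3/34)·12 + (5/34)·21
     = 72/17 ≈ 4.235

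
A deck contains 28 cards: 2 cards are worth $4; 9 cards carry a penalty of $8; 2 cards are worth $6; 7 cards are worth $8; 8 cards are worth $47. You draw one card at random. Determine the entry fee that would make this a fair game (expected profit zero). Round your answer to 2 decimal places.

E[payout] = (2/28)·4 + (9/28)·(-8) + (2/28)·6 + (7/28)·8 + (8/28)·47 = 95/7
Fair fee = E[payout] = 95/7 ≈ $13.57

$13.57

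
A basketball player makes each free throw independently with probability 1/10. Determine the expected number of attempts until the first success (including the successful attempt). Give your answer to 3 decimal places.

10.000

For a geometric distribution, E[trials] = 1/p = 1/(1/10) = 10.
≈ 10.000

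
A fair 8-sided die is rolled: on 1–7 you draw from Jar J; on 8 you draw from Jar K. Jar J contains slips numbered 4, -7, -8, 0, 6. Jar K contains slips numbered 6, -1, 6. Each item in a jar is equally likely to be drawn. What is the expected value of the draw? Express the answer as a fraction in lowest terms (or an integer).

E[X | Jar J] = (4 − 7 − 8 + 0 + 6)/5 = -1
E[X | Jar K] = (6 − 1 + 6)/3 = 11/3
E[X] = (7/8)·(-1) + (1/8)·11/3 = -5/12

-5/12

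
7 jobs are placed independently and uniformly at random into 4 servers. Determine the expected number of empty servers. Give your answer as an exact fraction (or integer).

2187/4096

Let Xⱼ=1 if server j is empty. P(Xⱼ=1) = ((4-1)/4)^7 = 2187/16384.
By linearity, E[#empty] = 4·2187/16384 = 2187/4096.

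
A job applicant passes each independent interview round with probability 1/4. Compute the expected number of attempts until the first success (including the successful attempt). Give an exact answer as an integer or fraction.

For a geometric distribution, E[trials] = 1/p = 1/(1/4) = 4.

4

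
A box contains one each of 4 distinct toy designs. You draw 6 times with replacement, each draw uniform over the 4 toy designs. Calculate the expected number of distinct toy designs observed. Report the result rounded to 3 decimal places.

Let Xⱼ=1 if type j appears at least once. P(Xⱼ=1) = 1 − ((4−1)/4)^6 = 3367/4096.
E[#distinct] = 4·3367/4096 = 3367/1024.
≈ 3.288

3.288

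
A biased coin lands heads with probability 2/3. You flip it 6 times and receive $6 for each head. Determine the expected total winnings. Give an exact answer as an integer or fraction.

E[#heads] = 6·2/3 = 4 (linearity over flips).
E[winnings] = 6·4 = 24.

$24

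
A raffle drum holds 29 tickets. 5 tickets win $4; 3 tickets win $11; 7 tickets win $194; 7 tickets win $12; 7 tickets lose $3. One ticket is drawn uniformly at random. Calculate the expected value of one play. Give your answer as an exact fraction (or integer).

1474/29 dollars

E[payout] = (5/29)·4 + (3/29)·11 + (7/29)·194 + (7/29)·12 + (7/29)·(-3) = 1474/29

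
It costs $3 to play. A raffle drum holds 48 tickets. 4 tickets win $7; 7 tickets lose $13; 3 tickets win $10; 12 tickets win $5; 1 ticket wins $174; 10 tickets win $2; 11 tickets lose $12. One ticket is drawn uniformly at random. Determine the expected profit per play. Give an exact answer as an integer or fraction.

-55/48 dollars

E[payout] = (4/48)·7 + (7/48)·(-13) + (3/48)·10 + (12/48)·5 + (1/48)·174 + (10/48)·2 + (11/48)·(-12) = 89/48
Expected profit = 89/48 − 3 = -55/48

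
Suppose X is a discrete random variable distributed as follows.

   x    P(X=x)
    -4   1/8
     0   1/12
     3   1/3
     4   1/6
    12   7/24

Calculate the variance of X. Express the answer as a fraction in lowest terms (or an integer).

E[X] = (1/8)·(-4) + (1/12)·0 + (1/3)·3 + (1/6)·4 + (7/24)·12 = 14/3
E[X²] = (1/8)·16 + (1/12)·0 + (1/3)·9 + (1/6)·16 + (7/24)·144 = 149/3
Var(X) = 149/3 − (14/3)² = 251/9

251/9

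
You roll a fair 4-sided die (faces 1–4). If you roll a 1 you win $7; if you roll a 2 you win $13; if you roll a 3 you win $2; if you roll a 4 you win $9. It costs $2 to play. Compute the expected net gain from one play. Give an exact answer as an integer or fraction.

E[payout] = (1/4)·2 + (1/4)·7 + (1/4)·9 + (1/4)·13 = 31/4
Expected profit = 31/4 − 2 = 23/4

23/4 dollars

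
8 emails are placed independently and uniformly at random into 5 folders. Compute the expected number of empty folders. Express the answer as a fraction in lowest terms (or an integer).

Let Xⱼ=1 if folder j is empty. P(Xⱼ=1) = ((5-1)/5)^8 = 65536/390625.
By linearity, E[#empty] = 5·65536/390625 = 65536/78125.

65536/78125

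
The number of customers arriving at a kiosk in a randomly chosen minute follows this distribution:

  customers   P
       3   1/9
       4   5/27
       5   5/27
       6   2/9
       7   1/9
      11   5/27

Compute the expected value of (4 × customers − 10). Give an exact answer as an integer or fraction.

394/27

E[4x-10] = (1/9)·2 + (5/27)·6 + (5/27)·10 + (2/9)·14 + (1/9)·18 + (5/27)·34
     = 394/27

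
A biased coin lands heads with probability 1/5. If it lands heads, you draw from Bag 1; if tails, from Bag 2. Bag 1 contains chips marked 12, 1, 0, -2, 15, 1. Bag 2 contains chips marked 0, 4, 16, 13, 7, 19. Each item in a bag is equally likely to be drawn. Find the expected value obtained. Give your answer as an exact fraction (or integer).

E[X | Bag 1] = (12 + 1 + 0 − 2 + 15 + 1)/6 = 9/2
E[X | Bag 2] = (0 + 4 + 16 + 13 + 7 + 19)/6 = 59/6
E[X] = (1/5)·9/2 + (4/5)·59/6 = 263/30

263/30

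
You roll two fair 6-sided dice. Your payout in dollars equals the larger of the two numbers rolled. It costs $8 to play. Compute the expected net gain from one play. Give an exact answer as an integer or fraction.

-127/36 dollars

Distribution of the larger of the two numbers rolled: 1 w.p. 1/36, 2 w.p. 1/12, 3 w.p. 5/36, 4 w.p. 7/36, 5 w.p. 1/4, 6 w.p. 11/36
E[payout] = (1/36)·1 + (1/12)·2 + (5/36)·3 + (7/36)·4 + (1/4)·5 + (11/36)·6 = 161/36
Expected profit = 161/36 − 8 = -127/36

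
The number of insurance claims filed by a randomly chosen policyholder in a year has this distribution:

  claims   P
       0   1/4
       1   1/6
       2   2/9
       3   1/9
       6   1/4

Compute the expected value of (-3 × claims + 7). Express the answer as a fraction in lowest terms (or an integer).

-1/3

E[-3x+7] = (1/4)·7 + (1/6)·4 + (2/9)·1 + (1/9)·(-2) + (1/4)·(-11)
     = -1/3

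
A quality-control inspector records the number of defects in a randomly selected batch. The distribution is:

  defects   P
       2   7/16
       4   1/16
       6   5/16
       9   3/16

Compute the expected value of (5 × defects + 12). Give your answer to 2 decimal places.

E[5x+12] = (7/16)·22 + (1/16)·32 + (5/16)·42 + (3/16)·57
     = 567/16 ≈ 35.44

35.44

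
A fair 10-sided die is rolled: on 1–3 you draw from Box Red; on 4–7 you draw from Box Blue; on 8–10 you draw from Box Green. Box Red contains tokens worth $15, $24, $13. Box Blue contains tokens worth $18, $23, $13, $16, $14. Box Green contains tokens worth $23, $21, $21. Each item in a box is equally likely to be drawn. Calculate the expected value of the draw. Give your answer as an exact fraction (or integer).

921/50 dollars

E[X | Box Red] = (15 + 24 + 13)/3 = 52/3
E[X | Box Blue] = (18 + 23 + 13 + 16 + 14)/5 = 84/5
E[X | Box Green] = (23 + 21 + 21)/3 = 65/3
E[X] = (3/10)·52/3 + (2/5)·84/5 + (3/10)·65/3 = 921/50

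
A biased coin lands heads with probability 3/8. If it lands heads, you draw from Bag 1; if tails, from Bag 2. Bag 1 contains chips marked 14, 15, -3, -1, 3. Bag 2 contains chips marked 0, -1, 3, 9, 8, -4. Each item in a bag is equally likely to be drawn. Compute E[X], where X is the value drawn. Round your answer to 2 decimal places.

3.66

E[X | Bag 1] = (14 + 15 − 3 − 1 + 3)/5 = 28/5
E[X | Bag 2] = (0 − 1 + 3 + 9 + 8 − 4)/6 = 5/2
E[X] = (3/8)·28/5 + (5/8)·5/2 = 293/80 ≈ 3.66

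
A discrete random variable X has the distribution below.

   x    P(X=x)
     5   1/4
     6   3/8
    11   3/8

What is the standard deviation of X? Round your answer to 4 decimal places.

2.6428

E[X] = 61/8, E[X²] = 521/8
Var(X) = E[X²] − (E[X])² = 521/8 − 3721/64 = 447/64
SD(X) = √(447/64) ≈ 2.6428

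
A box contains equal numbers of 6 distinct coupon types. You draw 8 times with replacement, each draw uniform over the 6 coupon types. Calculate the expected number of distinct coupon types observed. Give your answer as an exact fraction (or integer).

1288991/279936

Let Xⱼ=1 if type j appears at least once. P(Xⱼ=1) = 1 − ((6−1)/6)^8 = 1288991/1679616.
E[#distinct] = 6·1288991/1679616 = 1288991/279936.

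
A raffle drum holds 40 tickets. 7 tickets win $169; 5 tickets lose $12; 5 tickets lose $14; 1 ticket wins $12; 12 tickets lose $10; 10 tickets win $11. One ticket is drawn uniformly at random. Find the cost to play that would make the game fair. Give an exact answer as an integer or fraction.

E[payout] = (7/40)·169 + (5/40)·(-12) + (5/40)·(-14) + (1/40)·12 + (12/40)·(-10) + (10/40)·11 = 211/8
Fair fee = E[payout] = 211/8

211/8 dollars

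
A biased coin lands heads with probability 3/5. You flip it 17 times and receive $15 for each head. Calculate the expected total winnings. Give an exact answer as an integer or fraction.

$153

E[#heads] = 17·3/5 = 51/5 (linearity over flips).
E[winnings] = 15·51/5 = 153.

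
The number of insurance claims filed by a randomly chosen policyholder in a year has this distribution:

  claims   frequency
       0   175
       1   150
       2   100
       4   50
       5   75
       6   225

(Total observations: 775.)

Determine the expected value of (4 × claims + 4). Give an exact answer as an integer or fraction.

Total = 775, so P(claims=0) = 175/775, etc.
E[4x+4] = (7/31)·4 + (6/31)·8 + (4/31)·12 + (2/31)·20 + (3/31)·24 + (9/31)·28
     = 488/31

488/31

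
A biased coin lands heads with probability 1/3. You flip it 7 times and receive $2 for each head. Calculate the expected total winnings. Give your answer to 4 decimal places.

E[#heads] = 7·1/3 = 7/3 (linearity over flips).
E[winnings] = 2·7/3 = 14/3.
≈ 4.6667

$4.6667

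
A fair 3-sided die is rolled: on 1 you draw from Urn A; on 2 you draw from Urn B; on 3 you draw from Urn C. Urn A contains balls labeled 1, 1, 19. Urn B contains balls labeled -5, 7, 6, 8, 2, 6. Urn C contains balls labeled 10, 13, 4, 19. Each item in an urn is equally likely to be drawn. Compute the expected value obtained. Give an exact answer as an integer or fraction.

E[X | Urn A] = (1 + 1 + 19)/3 = 7
E[X | Urn B] = (-5 + 7 + 6 + 8 + 2 + 6)/6 = 4
E[X | Urn C] = (10 + 13 + 4 + 19)/4 = 23/2
E[X] = (1/3)·7 + (1/3)·4 + (1/3)·23/2 = 15/2

15/2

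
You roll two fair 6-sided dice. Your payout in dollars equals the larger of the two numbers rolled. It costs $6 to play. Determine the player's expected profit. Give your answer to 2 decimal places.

-$1.53

Distribution of the larger of the two numbers rolled: 1 w.p. 1/36, 2 w.p. 1/12, 3 w.p. 5/36, 4 w.p. 7/36, 5 w.p. 1/4, 6 w.p. 11/36
E[payout] = (1/36)·1 + (1/12)·2 + (5/36)·3 + (7/36)·4 + (1/4)·5 + (11/36)·6 = 161/36
Expected profit = 161/36 − 6 = -55/36 ≈ -$1.53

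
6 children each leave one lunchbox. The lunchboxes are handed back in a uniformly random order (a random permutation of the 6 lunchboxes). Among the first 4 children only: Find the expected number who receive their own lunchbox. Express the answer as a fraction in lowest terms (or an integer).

Let Xᵢ = 1 if person i gets their own lunchbox. For each i, P(Xᵢ=1) = 1/6.
By linearity of expectation, E[X₁+…+X_4] = 4·(1/6) = 2/3.

2/3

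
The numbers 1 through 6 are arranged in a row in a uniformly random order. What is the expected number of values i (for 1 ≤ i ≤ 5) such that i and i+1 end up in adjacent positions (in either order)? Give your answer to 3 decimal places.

1.667

For each i ∈ {1,…,5}, let Xᵢ = 1 if i and i+1 are adjacent. P(Xᵢ=1) = 2·(6−1)!/6! = 2/6.
By linearity, E[ΣXᵢ] = (5)·(2/6) = 5/3.
≈ 1.667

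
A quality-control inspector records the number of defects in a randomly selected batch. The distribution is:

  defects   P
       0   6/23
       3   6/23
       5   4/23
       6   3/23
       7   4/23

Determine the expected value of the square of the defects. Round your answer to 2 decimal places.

19.91

E[X²] = (6/23)·0 + (6/23)·9 + (4/23)·25 + (3/23)·36 + (4/23)·49
     = 458/23 ≈ 19.91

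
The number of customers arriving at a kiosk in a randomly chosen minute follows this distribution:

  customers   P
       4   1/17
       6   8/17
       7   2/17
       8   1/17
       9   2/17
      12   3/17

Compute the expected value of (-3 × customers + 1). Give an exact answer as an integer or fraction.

-367/17

E[-3x+1] = (1/17)·(-11) + (8/17)·(-17) + (2/17)·(-20) + (1/17)·(-23) + (2/17)·(-26) + (3/17)·(-35)
     = -367/17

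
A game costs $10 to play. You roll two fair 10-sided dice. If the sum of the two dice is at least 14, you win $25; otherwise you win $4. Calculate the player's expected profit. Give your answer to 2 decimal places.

-$0.12

E[payout] = (18/25)·4 + (7/25)·25 = 247/25
Expected profit = 247/25 − 10 = -3/25 ≈ -$0.12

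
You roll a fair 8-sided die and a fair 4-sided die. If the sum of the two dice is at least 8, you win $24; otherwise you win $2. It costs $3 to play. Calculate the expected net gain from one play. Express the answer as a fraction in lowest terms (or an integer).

E[payout] = (9/16)·2 + (7/16)·24 = 93/8
Expected profit = 93/8 − 3 = 69/8

69/8 dollars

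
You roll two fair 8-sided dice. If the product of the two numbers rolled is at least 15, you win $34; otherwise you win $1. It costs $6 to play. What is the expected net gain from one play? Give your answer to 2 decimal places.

E[payout] = (29/64)·1 + (35/64)·34 = 1219/64
Expected profit = 1219/64 − 6 = 835/64 ≈ $13.05

$13.05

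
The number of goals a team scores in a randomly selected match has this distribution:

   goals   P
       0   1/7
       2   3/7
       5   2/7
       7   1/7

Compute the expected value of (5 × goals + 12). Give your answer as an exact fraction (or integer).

E[5x+12] = (1/7)·12 + (3/7)·22 + (2/7)·37 + (1/7)·47
     = 199/7

199/7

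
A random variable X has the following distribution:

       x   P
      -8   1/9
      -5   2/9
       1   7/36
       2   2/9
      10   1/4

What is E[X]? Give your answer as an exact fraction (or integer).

41/36

E[X] = (1/9)·(-8) + (2/9)·(-5) + (7/36)·1 + (2/9)·2 + (1/4)·10
     = 41/36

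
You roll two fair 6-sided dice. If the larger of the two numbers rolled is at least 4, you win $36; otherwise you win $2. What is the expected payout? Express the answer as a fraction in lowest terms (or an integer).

E[payout] = (1/4)·2 + (3/4)·36 = 55/2

55/2 dollars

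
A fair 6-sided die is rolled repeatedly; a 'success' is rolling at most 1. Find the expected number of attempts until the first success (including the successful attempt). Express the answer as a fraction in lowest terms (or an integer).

6

For a geometric distribution, E[trials] = 1/p = 1/(1/6) = 6.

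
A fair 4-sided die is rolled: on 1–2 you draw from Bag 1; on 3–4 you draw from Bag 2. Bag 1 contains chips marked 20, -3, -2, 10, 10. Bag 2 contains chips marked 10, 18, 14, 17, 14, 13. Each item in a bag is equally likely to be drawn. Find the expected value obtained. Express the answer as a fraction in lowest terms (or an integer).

32/3

E[X | Bag 1] = (20 − 3 − 2 + 10 + 10)/5 = 7
E[X | Bag 2] = (10 + 18 + 14 + 17 + 14 + 13)/6 = 43/3
E[X] = (1/2)·7 + (1/2)·43/3 = 32/3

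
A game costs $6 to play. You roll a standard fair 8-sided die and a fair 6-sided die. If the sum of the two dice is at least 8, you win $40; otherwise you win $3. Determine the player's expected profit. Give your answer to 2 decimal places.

E[payout] = (7/16)·3 + (9/16)·40 = 381/16
Expected profit = 381/16 − 6 = 285/16 ≈ $17.81

$17.81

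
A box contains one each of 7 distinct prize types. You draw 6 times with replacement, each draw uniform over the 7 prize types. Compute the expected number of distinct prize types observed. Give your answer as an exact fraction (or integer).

Let Xⱼ=1 if type j appears at least once. P(Xⱼ=1) = 1 − ((7−1)/7)^6 = 70993/117649.
E[#distinct] = 7·70993/117649 = 70993/16807.

70993/16807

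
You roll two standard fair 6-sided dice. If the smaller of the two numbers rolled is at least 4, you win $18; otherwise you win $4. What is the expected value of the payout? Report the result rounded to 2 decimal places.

E[payout] = (3/4)·4 + (1/4)·18 = 15/2
≈ $7.50

$7.50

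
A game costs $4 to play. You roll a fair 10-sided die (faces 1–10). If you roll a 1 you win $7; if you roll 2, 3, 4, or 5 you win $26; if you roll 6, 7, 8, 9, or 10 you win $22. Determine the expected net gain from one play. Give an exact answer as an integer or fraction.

E[payout] = (1/10)·7 + (1/2)·22 + (2/5)·26 = 221/10
Expected profit = 221/10 − 4 = 181/10

181/10 dollars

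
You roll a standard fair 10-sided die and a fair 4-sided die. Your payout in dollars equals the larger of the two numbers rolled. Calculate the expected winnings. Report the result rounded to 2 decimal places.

Distribution of the larger of the two numbers rolled: 1 w.p. 1/40, 2 w.p. 3/40, 3 w.p. 1/8, 4 w.p. 7/40, 5 w.p. 1/10, 6 w.p. 1/10, …
E[payout] = (1/40)·1 + (3/40)·2 + (1/8)·3 + (7/40)·4 + (1/10)·5 + (1/10)·6 + (1/10)·7 + (1/10)·8 + (1/10)·9 + (1/10)·10 = 23/4
≈ $5.75

$5.75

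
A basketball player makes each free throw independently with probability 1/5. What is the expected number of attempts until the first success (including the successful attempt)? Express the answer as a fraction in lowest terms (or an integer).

5

For a geometric distribution, E[trials] = 1/p = 1/(1/5) = 5.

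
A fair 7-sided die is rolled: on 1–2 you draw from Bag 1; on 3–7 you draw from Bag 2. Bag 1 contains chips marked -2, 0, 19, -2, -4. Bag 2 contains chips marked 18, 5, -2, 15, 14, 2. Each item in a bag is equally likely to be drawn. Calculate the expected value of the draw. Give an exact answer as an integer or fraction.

E[X | Bag 1] = (-2 + 0 + 19 − 2 − 4)/5 = 11/5
E[X | Bag 2] = (18 + 5 − 2 + 15 + 14 + 2)/6 = 26/3
E[X] = (2/7)·11/5 + (5/7)·26/3 = 716/105

716/105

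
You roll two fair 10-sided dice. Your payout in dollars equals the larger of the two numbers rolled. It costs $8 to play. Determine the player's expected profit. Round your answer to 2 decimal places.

-$0.85

Distribution of the larger of the two numbers rolled: 1 w.p. 1/100, 2 w.p. 3/100, 3 w.p. 1/20, 4 w.p. 7/100, 5 w.p. 9/100, 6 w.p. 11/100, …
E[payout] = (1/100)·1 + (3/100)·2 + (1/20)·3 + (7/100)·4 + (9/100)·5 + (11/100)·6 + (13/100)·7 + (3/20)·8 + (17/100)·9 + (19/100)·10 = 143/20
Expected profit = 143/20 − 8 = -17/20 ≈ -$0.85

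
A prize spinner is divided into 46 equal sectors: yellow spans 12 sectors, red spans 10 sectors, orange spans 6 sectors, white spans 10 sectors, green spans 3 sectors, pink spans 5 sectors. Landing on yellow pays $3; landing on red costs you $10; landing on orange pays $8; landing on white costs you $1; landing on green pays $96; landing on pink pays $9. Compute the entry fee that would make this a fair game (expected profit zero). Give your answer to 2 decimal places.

E[payout] = (12/46)·3 + (10/46)·(-10) + (6/46)·8 + (10/46)·(-1) + (3/46)·96 + (5/46)·9 = 307/46
Fair fee = E[payout] = 307/46 ≈ $6.67

$6.67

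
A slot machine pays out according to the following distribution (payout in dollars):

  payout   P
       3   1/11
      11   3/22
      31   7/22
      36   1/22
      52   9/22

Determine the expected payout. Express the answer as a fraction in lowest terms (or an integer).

380/11 dollars

E[X] = (1/11)·3 + (3/22)·11 + (7/22)·31 + (1/22)·36 + (9/22)·52
     = 380/11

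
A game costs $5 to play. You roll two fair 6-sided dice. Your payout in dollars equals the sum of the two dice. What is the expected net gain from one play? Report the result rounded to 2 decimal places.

Distribution of the sum of the two dice: 2 w.p. 1/36, 3 w.p. 1/18, 4 w.p. 1/12, 5 w.p. 1/9, 6 w.p. 5/36, 7 w.p. 1/6, …
E[payout] = (1/36)·2 + (1/18)·3 + (1/12)·4 + (1/9)·5 + (5/36)·6 + (1/6)·7 + (5/36)·8 + (1/9)·9 + (1/12)·10 + (1/18)·11 + (1/36)·12 = 7
Expected profit = 7 − 5 = 2 ≈ $2.00

$2.00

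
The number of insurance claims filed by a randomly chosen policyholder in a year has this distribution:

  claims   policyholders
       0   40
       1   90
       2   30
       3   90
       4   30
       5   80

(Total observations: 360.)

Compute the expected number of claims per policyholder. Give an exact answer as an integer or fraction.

Total = 360, so P(claims=0) = 40/360, etc.
E[X] = (1/9)·0 + (1/4)·1 + (1/12)·2 + (1/4)·3 + (1/12)·4 + (2/9)·5
     = 47/18

47/18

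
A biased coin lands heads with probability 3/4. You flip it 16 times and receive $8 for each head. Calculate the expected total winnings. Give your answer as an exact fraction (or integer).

$96

E[#heads] = 16·3/4 = 12 (linearity over flips).
E[winnings] = 8·12 = 96.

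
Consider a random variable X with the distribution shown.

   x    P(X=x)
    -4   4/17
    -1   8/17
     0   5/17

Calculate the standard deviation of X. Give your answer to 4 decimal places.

E[X] = -24/17, E[X²] = 72/17
Var(X) = E[X²] − (E[X])² = 72/17 − 576/289 = 648/289
SD(X) = √(648/289) ≈ 1.4974

1.4974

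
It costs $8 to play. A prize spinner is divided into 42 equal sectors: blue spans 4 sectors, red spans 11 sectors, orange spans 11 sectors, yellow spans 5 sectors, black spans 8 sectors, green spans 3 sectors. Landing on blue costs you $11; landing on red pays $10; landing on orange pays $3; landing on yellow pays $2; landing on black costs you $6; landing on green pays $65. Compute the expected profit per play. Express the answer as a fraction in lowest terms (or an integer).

E[payout] = (4/42)·(-11) + (11/42)·10 + (11/42)·3 + (5/42)·2 + (8/42)·(-6) + (3/42)·65 = 128/21
Expected profit = 128/21 − 8 = -40/21

-40/21 dollars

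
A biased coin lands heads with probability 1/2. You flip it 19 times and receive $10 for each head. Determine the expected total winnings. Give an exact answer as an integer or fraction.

E[#heads] = 19·1/2 = 19/2 (linearity over flips).
E[winnings] = 10·19/2 = 95.

$95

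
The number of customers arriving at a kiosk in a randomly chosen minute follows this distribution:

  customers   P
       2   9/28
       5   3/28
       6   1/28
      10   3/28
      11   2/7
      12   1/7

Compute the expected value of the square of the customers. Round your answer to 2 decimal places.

E[X²] = (9/28)·4 + (3/28)·25 + (1/28)·36 + (3/28)·100 + (2/7)·121 + (1/7)·144
     = 1991/28 ≈ 71.11

71.11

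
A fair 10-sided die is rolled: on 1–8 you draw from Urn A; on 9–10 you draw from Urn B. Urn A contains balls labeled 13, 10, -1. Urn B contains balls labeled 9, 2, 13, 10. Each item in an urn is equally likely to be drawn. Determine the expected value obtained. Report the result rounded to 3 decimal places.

E[X | Urn A] = (13 + 10 − 1)/3 = 22/3
E[X | Urn B] = (9 + 2 + 13 + 10)/4 = 17/2
E[X] = (4/5)·22/3 + (1/5)·17/2 = 227/30 ≈ 7.567

7.567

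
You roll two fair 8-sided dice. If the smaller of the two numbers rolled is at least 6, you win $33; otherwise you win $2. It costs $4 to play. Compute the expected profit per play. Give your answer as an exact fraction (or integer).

E[payout] = (55/64)·2 + (9/64)·33 = 407/64
Expected profit = 407/64 − 4 = 151/64

151/64 dollars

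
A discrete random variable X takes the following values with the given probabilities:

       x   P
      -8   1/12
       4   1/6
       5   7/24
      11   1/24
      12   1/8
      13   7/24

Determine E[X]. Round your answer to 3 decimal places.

E[X] = (1/12)·(-8) + (1/6)·4 + (7/24)·5 + (1/24)·11 + (1/8)·12 + (7/24)·13
     = 173/24 ≈ 7.208

7.208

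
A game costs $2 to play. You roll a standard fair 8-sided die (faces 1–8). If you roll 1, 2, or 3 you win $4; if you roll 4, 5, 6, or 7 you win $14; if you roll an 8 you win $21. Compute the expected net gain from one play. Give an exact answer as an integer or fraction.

E[payout] = (3/8)·4 + (1/2)·14 + (1/8)·21 = 89/8
Expected profit = 89/8 − 2 = 73/8

73/8 dollars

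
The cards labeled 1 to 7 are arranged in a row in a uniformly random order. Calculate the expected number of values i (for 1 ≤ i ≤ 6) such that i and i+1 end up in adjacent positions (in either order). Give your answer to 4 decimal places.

For each i ∈ {1,…,6}, let Xᵢ = 1 if i and i+1 are adjacent. P(Xᵢ=1) = 2·(7−1)!/7! = 2/7.
By linearity, E[ΣXᵢ] = (6)·(2/7) = 12/7.
≈ 1.7143

1.7143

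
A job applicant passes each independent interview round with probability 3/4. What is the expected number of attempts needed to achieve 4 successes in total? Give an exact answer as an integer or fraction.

16/3

By linearity (sum of 4 independent geometric waits), E[trials] = 4/p = 4/(3/4) = 16/3.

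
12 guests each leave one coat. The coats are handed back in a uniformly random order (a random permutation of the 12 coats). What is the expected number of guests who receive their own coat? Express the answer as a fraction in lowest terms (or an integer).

1

Let Xᵢ = 1 if person i gets their own coat. For each i, P(Xᵢ=1) = 1/12.
By linearity of expectation, E[X₁+…+X_12] = 12·(1/12) = 1.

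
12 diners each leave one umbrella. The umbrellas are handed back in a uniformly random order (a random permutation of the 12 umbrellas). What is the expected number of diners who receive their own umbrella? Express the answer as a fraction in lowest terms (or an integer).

1

Let Xᵢ = 1 if person i gets their own umbrella. For each i, P(Xᵢ=1) = 1/12.
By linearity of expectation, E[X₁+…+X_12] = 12·(1/12) = 1.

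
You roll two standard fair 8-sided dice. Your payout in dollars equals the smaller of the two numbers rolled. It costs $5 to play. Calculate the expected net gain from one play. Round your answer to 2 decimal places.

-$1.81

Distribution of the smaller of the two numbers rolled: 1 w.p. 15/64, 2 w.p. 13/64, 3 w.p. 11/64, 4 w.p. 9/64, 5 w.p. 7/64, 6 w.p. 5/64, …
E[payout] = (15/64)·1 + (13/64)·2 + (11/64)·3 + (9/64)·4 + (7/64)·5 + (5/64)·6 + (3/64)·7 + (1/64)·8 = 51/16
Expected profit = 51/16 − 5 = -29/16 ≈ -$1.81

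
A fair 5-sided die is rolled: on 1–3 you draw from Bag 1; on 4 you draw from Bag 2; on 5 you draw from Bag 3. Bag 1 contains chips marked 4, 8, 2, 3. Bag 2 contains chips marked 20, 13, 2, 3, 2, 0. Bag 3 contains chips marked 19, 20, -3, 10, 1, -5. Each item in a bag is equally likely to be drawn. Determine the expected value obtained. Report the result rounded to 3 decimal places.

5.283

E[X | Bag 1] = (4 + 8 + 2 + 3)/4 = 17/4
E[X | Bag 2] = (20 + 13 + 2 + 3 + 2 + 0)/6 = 20/3
E[X | Bag 3] = (19 + 20 − 3 + 10 + 1 − 5)/6 = 7
E[X] = (3/5)·17/4 + (1/5)·20/3 + (1/5)·7 = 317/60 ≈ 5.283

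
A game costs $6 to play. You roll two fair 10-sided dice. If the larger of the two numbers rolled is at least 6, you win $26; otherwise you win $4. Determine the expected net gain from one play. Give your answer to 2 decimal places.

E[payout] = (1/4)·4 + (3/4)·26 = 41/2
Expected profit = 41/2 − 6 = 29/2 ≈ $14.50

$14.50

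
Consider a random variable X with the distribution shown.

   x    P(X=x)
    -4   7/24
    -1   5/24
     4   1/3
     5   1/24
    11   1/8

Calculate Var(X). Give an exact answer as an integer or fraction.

13823/576

E[X] = (7/24)·(-4) + (5/24)·(-1) + (1/3)·4 + (1/24)·5 + (1/8)·11 = 37/24
E[X²] = (7/24)·16 + (5/24)·1 + (1/3)·16 + (1/24)·25 + (1/8)·121 = 211/8
Var(X) = 211/8 − (37/24)² = 13823/576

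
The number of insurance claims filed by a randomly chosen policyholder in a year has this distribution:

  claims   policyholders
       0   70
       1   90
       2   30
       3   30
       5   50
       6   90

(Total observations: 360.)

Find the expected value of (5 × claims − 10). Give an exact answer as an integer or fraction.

Total = 360, so P(claims=0) = 70/360, etc.
E[5x-10] = (7/36)·(-10) + (1/4)·(-5) + (1/12)·0 + (1/12)·5 + (5/36)·15 + (1/4)·20
     = 155/36

155/36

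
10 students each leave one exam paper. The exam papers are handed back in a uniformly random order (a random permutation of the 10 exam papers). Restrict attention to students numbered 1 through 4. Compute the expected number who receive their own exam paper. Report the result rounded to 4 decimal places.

0.4000

Let Xᵢ = 1 if person i gets their own exam paper. For each i, P(Xᵢ=1) = 1/10.
By linearity of expectation, E[X₁+…+X_4] = 4·(1/10) = 2/5.
≈ 0.4000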